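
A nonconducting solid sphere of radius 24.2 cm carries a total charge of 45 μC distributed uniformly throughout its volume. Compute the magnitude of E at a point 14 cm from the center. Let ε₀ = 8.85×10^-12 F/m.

Symmetry ⇒ E = E(r) r̂. Gaussian sphere of radius r = 14 cm (r < R).
For a uniform sphere the enclosed fraction is (r/R)³, so Q_enc = (45 μC)(0.14/0.242)³ = 8.713×10^-6 C.
Since E is radial and uniform over the Gaussian sphere, Φ = E·4πr² = Q_enc/ε₀.
E = |Q_enc|/(4πε₀r²) = (8.713e-6)/(4π·8.85×10^-12·(0.14)²) = 4.00e6 N/C.

E = 4.00e6 N/C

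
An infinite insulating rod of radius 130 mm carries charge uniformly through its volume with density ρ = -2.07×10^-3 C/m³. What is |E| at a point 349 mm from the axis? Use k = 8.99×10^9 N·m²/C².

E = 5.66e6 V/m

By cylindrical symmetry E is radial; use a coaxial Gaussian cylinder of radius 349 mm and length L (r > 130 mm, full cross-section enclosed).
λ_enc = ρ·πR² = (-2.07e-3)π(0.13)² = -1.099×10^-4 C/m.
Applying ∮E·dA = Q_enc/ε₀ with the end caps contributing no flux:
E = 2k|λ_enc|/r = 2(8.99×10^9)(1.099e-4)/(0.349) = 5.66×10^6 N/C.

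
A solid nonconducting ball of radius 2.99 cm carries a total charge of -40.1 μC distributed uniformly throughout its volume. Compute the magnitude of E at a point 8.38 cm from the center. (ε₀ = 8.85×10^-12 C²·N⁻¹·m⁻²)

By spherical symmetry E is radial; choose a Gaussian sphere of radius r = 8.38 cm (r > R, so the entire charge is enclosed).
Q_enc = -40.1 μC = -4.01e-5 C.
Since E is radial and uniform over the Gaussian sphere, Φ = E·4πr² = Q_enc/ε₀.
E = |Q_enc|/(4πε₀r²) = (4.01e-5)/(4π·8.85×10^-12·(0.0838)²) = 5.13e7 N/C.

|E| ≈ 5.13×10^7 N/C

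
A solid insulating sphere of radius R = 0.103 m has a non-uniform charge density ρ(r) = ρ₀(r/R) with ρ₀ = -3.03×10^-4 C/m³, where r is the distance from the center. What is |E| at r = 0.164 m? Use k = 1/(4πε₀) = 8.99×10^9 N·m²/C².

Use a concentric Gaussian sphere at r = 0.164 m (r > R, all charge enclosed).
Q_enc = 4π ∫₀^R ρ₀(r'/R)^1 r'² dr' = 4πρ₀R³/4 = -1.04e-6 C.
By Gauss's law, ∮E·dA = E·4πr² = Q_enc/ε₀.
E = k|Q_enc|/r² = (8.99×10^9)(1.04e-6)/(0.164)² = 3.48×10^5 N/C.

E ≈ 3.48e5 V/m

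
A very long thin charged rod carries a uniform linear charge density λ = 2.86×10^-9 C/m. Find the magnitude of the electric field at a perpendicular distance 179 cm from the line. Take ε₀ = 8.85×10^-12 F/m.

Coaxial Gaussian cylinder, radius r = 179 cm, length L.
Q_enc = λL, so λ_enc = 2.86×10^-9 C/m.
Gauss's law: E·2πrL = λ_enc L/ε₀.
E = |λ_enc|/(2πε₀r) = (2.86×10^-9)/(2π·8.85×10^-12·1.79) = 28.7 N/C.

|E| ≈ 28.7 N/C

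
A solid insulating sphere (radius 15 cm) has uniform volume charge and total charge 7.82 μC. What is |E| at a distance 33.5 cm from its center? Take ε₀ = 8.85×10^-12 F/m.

E = 6.27×10^5 N/C

Use a concentric Gaussian sphere at r = 33.5 cm (r > R, so the entire charge is enclosed).
Q_enc = 7.82 μC = 7.82e-6 C.
Since E is radial and uniform over the Gaussian sphere, Φ = E·4πr² = Q_enc/ε₀.
E = |Q_enc|/(4πε₀r²) = (7.82×10^-6)/(4π·8.85×10^-12·(0.335)²) = 6.27×10^5 N/C.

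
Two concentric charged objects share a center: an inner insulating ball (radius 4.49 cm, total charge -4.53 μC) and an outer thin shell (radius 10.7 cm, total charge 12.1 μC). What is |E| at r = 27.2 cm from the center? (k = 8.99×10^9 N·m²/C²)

E = 9.20e5 N/C

Use a concentric Gaussian sphere at r = 27.2 cm (r > 10.7 cm, enclosing both).
Q_enc = (-4.53 μC) + (12.1 μC) = 7.57e-6 C.
Since E is radial and uniform over the Gaussian sphere, Φ = E·4πr² = Q_enc/ε₀.
E = k|Q_enc|/r² = (8.99×10^9)(7.57e-6)/(0.272)² = 9.20×10^5 N/C.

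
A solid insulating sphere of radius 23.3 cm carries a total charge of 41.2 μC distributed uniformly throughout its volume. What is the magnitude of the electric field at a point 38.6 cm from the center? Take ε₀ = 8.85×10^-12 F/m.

2.49e6 V/m

Symmetry ⇒ E = E(r) r̂. Gaussian sphere of radius r = 38.6 cm (r > R, so the entire charge is enclosed).
Q_enc = 41.2 μC = 4.12×10^-5 C.
Gauss's law: E·4πr² = Q_enc/ε₀.
E = |Q_enc|/(4πε₀r²) = (4.12×10^-5)/(4π·8.85×10^-12·(0.386)²) = 2.49×10^6 N/C.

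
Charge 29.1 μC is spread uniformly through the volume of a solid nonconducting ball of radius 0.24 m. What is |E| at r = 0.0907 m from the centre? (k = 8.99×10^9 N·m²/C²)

By spherical symmetry E is radial; choose a Gaussian sphere of radius r = 0.0907 m (r < R).
Only the charge within r is enclosed: Q_enc = Q·(r/R)³ = (29.1 μC)·(0.0907 m/0.24 m)³ = 1.571×10^-6 C.
Since E is radial and uniform over the Gaussian sphere, Φ = E·4πr² = Q_enc/ε₀.
E = k|Q_enc|/r² = (8.99×10^9)(1.571×10^-6)/(0.0907)² = 1.72×10^6 N/C.

1.72×10^6 N/C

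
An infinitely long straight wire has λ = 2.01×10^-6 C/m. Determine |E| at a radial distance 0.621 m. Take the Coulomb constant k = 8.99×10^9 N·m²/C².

By cylindrical symmetry E is radial; use a coaxial Gaussian cylinder of radius 0.621 m and length L.
Q_enc = λL, so λ_enc = 2.01×10^-6 C/m.
Since E is radial and uniform over the curved surface, Φ = E·2πrL = Q_enc/ε₀ = λ_enc L/ε₀.
E = 2k|λ_enc|/r = 2(8.99×10^9)(2.01×10^-6)/(0.621) = 5.82e4 N/C.

|E| ≈ 5.82×10^4 N/C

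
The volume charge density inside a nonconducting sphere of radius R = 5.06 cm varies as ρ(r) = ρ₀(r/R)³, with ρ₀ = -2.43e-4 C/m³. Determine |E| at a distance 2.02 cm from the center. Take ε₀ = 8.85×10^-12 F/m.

|E| = 5.88×10^3 V/m

Use a concentric Gaussian sphere at r = 2.02 cm (r < R).
Q_enc = ∫₀^r ρ(r')·4πr'² dr' = (4πρ₀/R³) ∫₀^r r'^5 dr' = 4πρ₀ r^6/(6·R³) = -2.669×10^-10 C.
Gauss's law: E·4πr² = Q_enc/ε₀.
E = |Q_enc|/(4πε₀r²) = (2.669×10^-10)/(4π·8.85×10^-12·(0.0202)²) = 5.88×10^3 N/C.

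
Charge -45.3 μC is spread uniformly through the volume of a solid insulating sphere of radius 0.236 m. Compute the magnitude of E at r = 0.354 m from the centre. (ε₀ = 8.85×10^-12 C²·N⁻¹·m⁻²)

Symmetry ⇒ E = E(r) r̂. Gaussian sphere of radius r = 0.354 m (r > R, so the entire charge is enclosed).
Q_enc = -45.3 μC = -4.53e-5 C.
Since E is radial and uniform over the Gaussian sphere, Φ = E·4πr² = Q_enc/ε₀.
E = |Q_enc|/(4πε₀r²) = (4.53e-5)/(4π·8.85×10^-12·(0.354)²) = 3.25×10^6 N/C.

|E| ≈ 3.25×10^6 N/C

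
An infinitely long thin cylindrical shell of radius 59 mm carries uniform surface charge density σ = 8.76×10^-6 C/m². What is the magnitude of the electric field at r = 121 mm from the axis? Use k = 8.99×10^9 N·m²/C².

|E| ≈ 4.83e5 V/m

Coaxial Gaussian cylinder, radius r = 121 mm, length L (r > 59 mm).
The whole shell is enclosed: λ_enc = σ·2πR = (8.76×10^-6)·2π·(0.059) = 3.247×10^-6 C/m.
By Gauss's law (flux through the curved wall only), E·2πrL = λ_enc L/ε₀.
E = 2k|λ_enc|/r = 2(8.99×10^9)(3.247×10^-6)/(0.121) = 4.83e5 N/C.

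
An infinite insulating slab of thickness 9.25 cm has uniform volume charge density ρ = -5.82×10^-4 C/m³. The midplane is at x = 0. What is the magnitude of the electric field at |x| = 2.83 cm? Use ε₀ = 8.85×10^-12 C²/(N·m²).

E ≈ 1.86e6 N/C

By symmetry E is perpendicular to the slab. A Gaussian pillbox from −2.83 cm to +2.83 cm (face area A) lies entirely within the slab.
Q_enc = ρ·(2x)·A and flux = 2EA, so 2EA = 2ρxA/ε₀ ⇒ E = |ρ|x/ε₀.
E = (5.82×10^-4)(0.0283)/(8.85×10^-12) = 1.86×10^6 N/C.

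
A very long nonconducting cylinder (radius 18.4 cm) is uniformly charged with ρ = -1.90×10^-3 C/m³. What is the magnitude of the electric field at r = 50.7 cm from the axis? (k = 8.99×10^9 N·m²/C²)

Choose a coaxial cylinder of radius r = 50.7 cm (arbitrary length L) as the Gaussian surface (r > 18.4 cm, full cross-section enclosed).
λ_enc = ρ·πR² = (-1.90e-3)π(0.184)² = -2.021e-4 C/m.
By Gauss's law (flux through the curved wall only), E·2πrL = λ_enc L/ε₀.
E = 2k|λ_enc|/r = 2(8.99×10^9)(2.021e-4)/(0.507) = 7.17×10^6 N/C.

7.17×10^6 V/m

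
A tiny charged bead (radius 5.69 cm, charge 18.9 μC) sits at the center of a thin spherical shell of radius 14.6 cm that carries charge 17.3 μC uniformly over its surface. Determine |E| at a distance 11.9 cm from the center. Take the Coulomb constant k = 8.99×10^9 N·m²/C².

E = 1.20×10^7 N/C

Symmetry ⇒ E = E(r) r̂. Gaussian sphere of radius r = 11.9 cm (between the bodies, 5.69 cm < r < 14.6 cm).
The shell at 14.6 cm lies outside the Gaussian surface, so Q_enc = 18.9 μC = 1.89×10^-5 C.
Since E is radial and uniform over the Gaussian sphere, Φ = E·4πr² = Q_enc/ε₀.
E = k|Q_enc|/r² = (8.99×10^9)(1.89e-5)/(0.119)² = 1.20e7 N/C.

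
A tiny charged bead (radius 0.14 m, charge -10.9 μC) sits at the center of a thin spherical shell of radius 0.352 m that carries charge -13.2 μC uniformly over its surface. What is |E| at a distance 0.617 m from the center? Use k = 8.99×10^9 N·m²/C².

E = 5.69e5 N/C

Symmetry ⇒ E = E(r) r̂. Gaussian sphere of radius r = 0.617 m (r > 0.352 m, enclosing both).
Q_enc = (-10.9 μC) + (-13.2 μC) = -2.41×10^-5 C.
By Gauss's law, ∮E·dA = E·4πr² = Q_enc/ε₀.
E = k|Q_enc|/r² = (8.99×10^9)(2.41×10^-5)/(0.617)² = 5.69×10^5 N/C.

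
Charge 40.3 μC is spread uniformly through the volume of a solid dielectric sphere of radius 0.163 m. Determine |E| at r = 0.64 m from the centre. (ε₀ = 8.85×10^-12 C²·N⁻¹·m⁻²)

Take a concentric spherical Gaussian surface of radius r = 0.64 m (r > R, so the entire charge is enclosed).
Q_enc = 40.3 μC = 4.03×10^-5 C.
Gauss's law: E·4πr² = Q_enc/ε₀.
E = |Q_enc|/(4πε₀r²) = (4.03×10^-5)/(4π·8.85×10^-12·(0.64)²) = 8.85e5 N/C.

E = 8.85×10^5 N/C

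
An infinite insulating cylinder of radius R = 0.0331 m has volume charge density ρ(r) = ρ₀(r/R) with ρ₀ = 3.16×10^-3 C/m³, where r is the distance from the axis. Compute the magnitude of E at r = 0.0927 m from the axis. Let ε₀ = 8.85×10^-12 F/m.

|E| = 1.41×10^6 V/m

By cylindrical symmetry E is radial; use a coaxial Gaussian cylinder of radius 0.0927 m and length L (r > R, full charge per length enclosed).
λ_enc = 2π ∫₀^R ρ₀(r'/R)^1 r' dr' = 2πρ₀R²/3 = 7.251×10^-6 C/m.
Applying ∮E·dA = Q_enc/ε₀ with the end caps contributing no flux:
E = |λ_enc|/(2πε₀r) = (7.251×10^-6)/(2π·8.85×10^-12·0.0927) = 1.41e6 N/C.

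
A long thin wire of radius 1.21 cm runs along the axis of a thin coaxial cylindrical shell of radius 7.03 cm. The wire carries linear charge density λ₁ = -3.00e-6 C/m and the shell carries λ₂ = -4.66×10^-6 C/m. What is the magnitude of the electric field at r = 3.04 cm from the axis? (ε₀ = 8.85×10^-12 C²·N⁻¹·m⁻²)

By cylindrical symmetry E is radial; use a coaxial Gaussian cylinder of radius 3.04 cm and length L (between the conductors, 1.21 cm < r < 7.03 cm).
The shell at 7.03 cm lies outside the Gaussian surface, so λ_enc = λ₁ = -3.00e-6 C/m.
Since E is radial and uniform over the curved surface, Φ = E·2πrL = Q_enc/ε₀ = λ_enc L/ε₀.
E = |λ_enc|/(2πε₀r) = (3.00e-6)/(2π·8.85×10^-12·0.0304) = 1.77e6 N/C.

1.77×10^6 V/m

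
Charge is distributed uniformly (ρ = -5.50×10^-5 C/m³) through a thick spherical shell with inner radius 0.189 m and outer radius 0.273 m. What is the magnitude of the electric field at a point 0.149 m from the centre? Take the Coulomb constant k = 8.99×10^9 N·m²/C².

Symmetry ⇒ E = E(r) r̂. Gaussian sphere of radius r = 0.149 m (r < 0.189 m, inside the empty cavity).
No charge is enclosed, so by Gauss's law E·4πr² = 0 ⇒ E = 0.

E = 0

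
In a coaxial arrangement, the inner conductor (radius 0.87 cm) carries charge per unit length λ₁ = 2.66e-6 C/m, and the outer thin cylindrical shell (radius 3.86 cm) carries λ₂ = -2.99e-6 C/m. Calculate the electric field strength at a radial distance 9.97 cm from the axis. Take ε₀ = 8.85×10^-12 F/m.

By cylindrical symmetry E is radial; use a coaxial Gaussian cylinder of radius 9.97 cm and length L (r > 3.86 cm, enclosing both).
λ_enc = λ₁ + λ₂ = (2.66e-6) + (-2.99e-6) = -3.30×10^-7 C/m.
Gauss's law: E·2πrL = λ_enc L/ε₀.
E = |λ_enc|/(2πε₀r) = (3.30×10^-7)/(2π·8.85×10^-12·0.0997) = 5.95e4 N/C.

|E| ≈ 5.95×10^4 N/C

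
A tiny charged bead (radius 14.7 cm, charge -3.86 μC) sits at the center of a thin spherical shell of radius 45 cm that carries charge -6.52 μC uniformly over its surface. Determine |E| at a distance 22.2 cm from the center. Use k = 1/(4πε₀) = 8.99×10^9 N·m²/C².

Symmetry ⇒ E = E(r) r̂. Gaussian sphere of radius r = 22.2 cm (between the bodies, 14.7 cm < r < 45 cm).
The shell at 45 cm lies outside the Gaussian surface, so Q_enc = -3.86 μC = -3.86×10^-6 C.
Gauss's law: E·4πr² = Q_enc/ε₀.
E = k|Q_enc|/r² = (8.99×10^9)(3.86×10^-6)/(0.222)² = 7.04×10^5 N/C.

E ≈ 7.04×10^5 N/C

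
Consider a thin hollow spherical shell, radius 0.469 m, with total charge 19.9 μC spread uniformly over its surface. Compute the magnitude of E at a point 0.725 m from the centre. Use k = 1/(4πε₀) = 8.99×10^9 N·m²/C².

Take a concentric spherical Gaussian surface of radius r = 0.725 m (r > 0.469 m).
The entire shell is enclosed: Q_enc = 1.99×10^-5 C.
Applying ∮E·dA = Q_enc/ε₀ with Φ = E(4πr²):
E = k|Q_enc|/r² = (8.99×10^9)(1.99e-5)/(0.725)² = 3.40×10^5 N/C.

E = 3.40e5 V/m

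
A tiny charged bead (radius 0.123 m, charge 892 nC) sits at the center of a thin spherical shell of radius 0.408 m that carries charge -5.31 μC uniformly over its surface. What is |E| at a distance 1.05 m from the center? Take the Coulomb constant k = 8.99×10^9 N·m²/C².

|E| ≈ 3.60e4 N/C

By spherical symmetry E is radial; choose a Gaussian sphere of radius r = 1.05 m (r > 0.408 m, enclosing both).
Q_enc = (892 nC) + (-5.31 μC) = -4.418×10^-6 C.
Applying ∮E·dA = Q_enc/ε₀ with Φ = E(4πr²):
E = k|Q_enc|/r² = (8.99×10^9)(4.418×10^-6)/(1.05)² = 3.60×10^4 N/C.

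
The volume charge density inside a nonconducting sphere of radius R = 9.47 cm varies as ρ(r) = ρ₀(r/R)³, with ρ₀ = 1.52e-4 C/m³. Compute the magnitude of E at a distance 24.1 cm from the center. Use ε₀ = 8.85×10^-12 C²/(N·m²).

By spherical symmetry E is radial; choose a Gaussian sphere of radius r = 24.1 cm (r > R, all charge enclosed).
Q_enc = 4π ∫₀^R ρ₀(r'/R)^3 r'² dr' = 4πρ₀R³/6 = 2.704e-7 C.
By Gauss's law, ∮E·dA = E·4πr² = Q_enc/ε₀.
E = |Q_enc|/(4πε₀r²) = (2.704×10^-7)/(4π·8.85×10^-12·(0.241)²) = 4.19×10^4 N/C.

E ≈ 4.19×10^4 N/C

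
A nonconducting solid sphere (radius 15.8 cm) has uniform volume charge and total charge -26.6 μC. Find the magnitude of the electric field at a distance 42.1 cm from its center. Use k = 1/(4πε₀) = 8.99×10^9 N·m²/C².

Take a concentric spherical Gaussian surface of radius r = 42.1 cm (r > R, so the entire charge is enclosed).
Q_enc = -26.6 μC = -2.66e-5 C.
Gauss's law: E·4πr² = Q_enc/ε₀.
E = k|Q_enc|/r² = (8.99×10^9)(2.66e-5)/(0.421)² = 1.35×10^6 N/C.

1.35e6 V/m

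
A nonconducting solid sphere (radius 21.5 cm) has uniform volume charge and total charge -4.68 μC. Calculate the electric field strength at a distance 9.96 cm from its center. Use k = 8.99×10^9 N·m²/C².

Take a concentric spherical Gaussian surface of radius r = 9.96 cm (r < R).
For a uniform sphere the enclosed fraction is (r/R)³, so Q_enc = (-4.68 μC)(0.0996/0.215)³ = -4.653×10^-7 C.
Since E is radial and uniform over the Gaussian sphere, Φ = E·4πr² = Q_enc/ε₀.
E = k|Q_enc|/r² = (8.99×10^9)(4.653e-7)/(0.0996)² = 4.22×10^5 N/C.

|E| = 4.22×10^5 V/m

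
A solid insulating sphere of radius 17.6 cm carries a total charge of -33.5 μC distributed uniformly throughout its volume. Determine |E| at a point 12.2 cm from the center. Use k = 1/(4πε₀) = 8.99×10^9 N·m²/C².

6.74e6 N/C

By spherical symmetry E is radial; choose a Gaussian sphere of radius r = 12.2 cm (r < R).
Only the charge within r is enclosed: Q_enc = Q·(r/R)³ = (-33.5 μC)·(12.2 cm/17.6 cm)³ = -1.116e-5 C.
Applying ∮E·dA = Q_enc/ε₀ with Φ = E(4πr²):
E = k|Q_enc|/r² = (8.99×10^9)(1.116×10^-5)/(0.122)² = 6.74e6 N/C.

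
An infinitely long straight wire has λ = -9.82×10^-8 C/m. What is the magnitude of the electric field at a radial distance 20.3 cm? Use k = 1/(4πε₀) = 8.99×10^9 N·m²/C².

Take a coaxial cylindrical Gaussian surface of radius r = 20.3 cm and length L.
Q_enc = λL, so λ_enc = -9.82e-8 C/m.
Since E is radial and uniform over the curved surface, Φ = E·2πrL = Q_enc/ε₀ = λ_enc L/ε₀.
E = 2k|λ_enc|/r = 2(8.99×10^9)(9.82e-8)/(0.203) = 8.70×10^3 N/C.

|E| ≈ 8.70e3 N/C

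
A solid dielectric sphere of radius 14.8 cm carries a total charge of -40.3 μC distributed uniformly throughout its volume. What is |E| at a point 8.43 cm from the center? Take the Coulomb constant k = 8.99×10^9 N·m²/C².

E ≈ 9.42×10^6 N/C

Take a concentric spherical Gaussian surface of radius r = 8.43 cm (r < R).
For a uniform sphere the enclosed fraction is (r/R)³, so Q_enc = (-40.3 μC)(0.0843/0.148)³ = -7.447×10^-6 C.
Since E is radial and uniform over the Gaussian sphere, Φ = E·4πr² = Q_enc/ε₀.
E = k|Q_enc|/r² = (8.99×10^9)(7.447×10^-6)/(0.0843)² = 9.42×10^6 N/C.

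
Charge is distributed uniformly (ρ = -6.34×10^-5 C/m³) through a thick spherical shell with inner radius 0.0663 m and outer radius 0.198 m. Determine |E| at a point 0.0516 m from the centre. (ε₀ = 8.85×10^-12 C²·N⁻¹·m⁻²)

|E| = 0 N/C

Use a concentric Gaussian sphere at r = 0.0516 m (r < 0.0663 m, inside the empty cavity).
Q_enc = 0 (all charge lies at larger r); Gauss's law gives E = 0.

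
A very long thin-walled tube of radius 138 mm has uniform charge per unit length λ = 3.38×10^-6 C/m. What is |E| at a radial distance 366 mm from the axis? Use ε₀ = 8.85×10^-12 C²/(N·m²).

Take a coaxial cylindrical Gaussian surface of radius r = 366 mm and length L (r > 138 mm).
The full line charge is enclosed: λ_enc = 3.38×10^-6 C/m.
Gauss's law: E·2πrL = λ_enc L/ε₀.
E = |λ_enc|/(2πε₀r) = (3.38e-6)/(2π·8.85×10^-12·0.366) = 1.66e5 N/C.

E = 1.66e5 N/C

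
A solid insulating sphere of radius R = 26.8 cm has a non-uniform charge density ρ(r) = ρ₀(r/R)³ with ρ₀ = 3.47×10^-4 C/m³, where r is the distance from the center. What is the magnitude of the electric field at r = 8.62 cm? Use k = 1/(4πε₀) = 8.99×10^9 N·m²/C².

Take a concentric spherical Gaussian surface of radius r = 8.62 cm (r < R).
Q_enc = ∫₀^r ρ(r')·4πr'² dr' = (4πρ₀/R³) ∫₀^r r'^5 dr' = 4πρ₀ r^6/(6·R³) = 1.549e-8 C.
Since E is radial and uniform over the Gaussian sphere, Φ = E·4πr² = Q_enc/ε₀.
E = k|Q_enc|/r² = (8.99×10^9)(1.549×10^-8)/(0.0862)² = 1.87×10^4 N/C.

E ≈ 1.87×10^4 V/m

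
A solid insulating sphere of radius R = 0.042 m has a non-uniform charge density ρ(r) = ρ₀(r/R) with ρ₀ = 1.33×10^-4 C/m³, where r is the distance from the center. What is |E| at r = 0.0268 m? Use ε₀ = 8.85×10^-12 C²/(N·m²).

Symmetry ⇒ E = E(r) r̂. Gaussian sphere of radius r = 0.0268 m (r < R).
Q_enc = ∫₀^r ρ(r')·4πr'² dr' = (4πρ₀/R) ∫₀^r r'^3 dr' = 4πρ₀ r^4/(4·R) = 5.132e-9 C.
Applying ∮E·dA = Q_enc/ε₀ with Φ = E(4πr²):
E = |Q_enc|/(4πε₀r²) = (5.132e-9)/(4π·8.85×10^-12·(0.0268)²) = 6.42e4 N/C.

E = 6.42e4 N/C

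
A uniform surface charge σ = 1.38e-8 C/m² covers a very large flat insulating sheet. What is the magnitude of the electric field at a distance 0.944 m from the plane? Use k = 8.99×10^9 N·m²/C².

|E| = 780 V/m

Choose a cylindrical pillbox piercing the sheet, end faces (area A) parallel to it.
Only the two end caps contribute flux: Φ = 2EA. With Q_enc = σA, Gauss's law gives E = |σ|/(2ε₀).
E = 2πk|σ| = 2π(8.99×10^9)(1.38e-8) = 780 N/C.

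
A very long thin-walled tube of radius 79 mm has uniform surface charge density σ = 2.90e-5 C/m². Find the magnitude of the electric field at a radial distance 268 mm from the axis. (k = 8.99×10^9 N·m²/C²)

Coaxial Gaussian cylinder, radius r = 268 mm, length L (r > 79 mm).
The whole shell is enclosed: λ_enc = σ·2πR = (2.90×10^-5)·2π·(0.079) = 1.439×10^-5 C/m.
Since E is radial and uniform over the curved surface, Φ = E·2πrL = Q_enc/ε₀ = λ_enc L/ε₀.
E = 2k|λ_enc|/r = 2(8.99×10^9)(1.439×10^-5)/(0.268) = 9.66×10^5 N/C.

|E| ≈ 9.66×10^5 N/C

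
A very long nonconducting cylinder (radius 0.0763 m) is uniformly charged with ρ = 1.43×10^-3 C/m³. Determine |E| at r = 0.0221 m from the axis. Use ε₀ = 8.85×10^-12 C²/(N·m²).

Choose a coaxial cylinder of radius r = 0.0221 m (arbitrary length L) as the Gaussian surface (r < R).
Charge inside radius r per length L is ρ·πr²·L, so λ_enc = ρπr² = 2.194e-6 C/m.
Since E is radial and uniform over the curved surface, Φ = E·2πrL = Q_enc/ε₀ = λ_enc L/ε₀.
E = |λ_enc|/(2πε₀r) = (2.194e-6)/(2π·8.85×10^-12·0.0221) = 1.79×10^6 N/C.

|E| ≈ 1.79×10^6 V/m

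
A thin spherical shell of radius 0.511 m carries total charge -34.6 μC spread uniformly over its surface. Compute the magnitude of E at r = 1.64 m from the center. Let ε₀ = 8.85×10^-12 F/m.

Symmetry ⇒ E = E(r) r̂. Gaussian sphere of radius r = 1.64 m (r > 0.511 m).
The entire shell is enclosed: Q_enc = -3.46e-5 C.
Since E is radial and uniform over the Gaussian sphere, Φ = E·4πr² = Q_enc/ε₀.
E = |Q_enc|/(4πε₀r²) = (3.46×10^-5)/(4π·8.85×10^-12·(1.64)²) = 1.16e5 N/C.

|E| = 1.16×10^5 V/m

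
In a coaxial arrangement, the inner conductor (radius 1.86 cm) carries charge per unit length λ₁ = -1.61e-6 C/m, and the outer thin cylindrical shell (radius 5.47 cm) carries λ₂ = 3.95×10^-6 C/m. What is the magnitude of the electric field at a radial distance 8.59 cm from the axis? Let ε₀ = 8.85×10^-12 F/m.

Choose a coaxial cylinder of radius r = 8.59 cm (arbitrary length L) as the Gaussian surface (r > 5.47 cm, enclosing both).
λ_enc = λ₁ + λ₂ = (-1.61e-6) + (3.95×10^-6) = 2.34e-6 C/m.
Gauss's law: E·2πrL = λ_enc L/ε₀.
E = |λ_enc|/(2πε₀r) = (2.34×10^-6)/(2π·8.85×10^-12·0.0859) = 4.90×10^5 N/C.

|E| = 4.90e5 V/m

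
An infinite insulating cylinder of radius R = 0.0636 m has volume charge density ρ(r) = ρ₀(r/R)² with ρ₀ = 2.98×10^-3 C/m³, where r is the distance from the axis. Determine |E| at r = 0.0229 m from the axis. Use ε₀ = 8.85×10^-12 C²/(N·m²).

E = 2.50e5 N/C

By cylindrical symmetry E is radial; use a coaxial Gaussian cylinder of radius 0.0229 m and length L (r < R).
λ_enc = ∫₀^r ρ(r')·2πr' dr' = (2πρ₀/R²)·r^4/4 = 3.182×10^-7 C/m.
Since E is radial and uniform over the curved surface, Φ = E·2πrL = Q_enc/ε₀ = λ_enc L/ε₀.
E = |λ_enc|/(2πε₀r) = (3.182×10^-7)/(2π·8.85×10^-12·0.0229) = 2.50e5 N/C.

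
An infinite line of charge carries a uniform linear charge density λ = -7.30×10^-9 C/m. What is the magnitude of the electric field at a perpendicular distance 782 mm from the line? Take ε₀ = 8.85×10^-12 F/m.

Take a coaxial cylindrical Gaussian surface of radius r = 782 mm and length L.
Q_enc = λL, so λ_enc = -7.30×10^-9 C/m.
By Gauss's law (flux through the curved wall only), E·2πrL = λ_enc L/ε₀.
E = |λ_enc|/(2πε₀r) = (7.30×10^-9)/(2π·8.85×10^-12·0.782) = 168 N/C.

|E| = 168 N/C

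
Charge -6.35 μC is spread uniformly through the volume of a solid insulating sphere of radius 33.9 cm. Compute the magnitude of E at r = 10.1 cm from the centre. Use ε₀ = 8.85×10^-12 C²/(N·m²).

Take a concentric spherical Gaussian surface of radius r = 10.1 cm (r < R).
Only the charge within r is enclosed: Q_enc = Q·(r/R)³ = (-6.35 μC)·(10.1 cm/33.9 cm)³ = -1.679×10^-7 C.
Since E is radial and uniform over the Gaussian sphere, Φ = E·4πr² = Q_enc/ε₀.
E = |Q_enc|/(4πε₀r²) = (1.679e-7)/(4π·8.85×10^-12·(0.101)²) = 1.48×10^5 N/C.

|E| = 1.48×10^5 V/m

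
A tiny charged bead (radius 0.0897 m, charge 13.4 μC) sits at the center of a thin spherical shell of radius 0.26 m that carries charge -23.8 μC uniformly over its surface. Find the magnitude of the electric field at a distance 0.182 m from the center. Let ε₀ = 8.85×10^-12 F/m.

|E| ≈ 3.64×10^6 N/C

By spherical symmetry E is radial; choose a Gaussian sphere of radius r = 0.182 m (between the bodies, 0.0897 m < r < 0.26 m).
Only the inner charge is enclosed; the outer shell contributes nothing inside itself. Q_enc = 13.4 μC = 1.34×10^-5 C.
Applying ∮E·dA = Q_enc/ε₀ with Φ = E(4πr²):
E = |Q_enc|/(4πε₀r²) = (1.34×10^-5)/(4π·8.85×10^-12·(0.182)²) = 3.64×10^6 N/C.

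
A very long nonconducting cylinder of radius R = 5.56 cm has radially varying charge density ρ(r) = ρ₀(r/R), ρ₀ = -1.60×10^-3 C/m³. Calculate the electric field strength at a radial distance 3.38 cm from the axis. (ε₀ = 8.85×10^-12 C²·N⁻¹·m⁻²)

|E| = 1.24×10^6 N/C

Take a coaxial cylindrical Gaussian surface of radius r = 3.38 cm and length L (r < R).
Integrating ρ over the cross-section to radius r: λ_enc = (2πρ₀/R) ∫₀^r r'^2 dr' = 2πρ₀ r^3/(3·R) = -2.327×10^-6 C/m.
Since E is radial and uniform over the curved surface, Φ = E·2πrL = Q_enc/ε₀ = λ_enc L/ε₀.
E = |λ_enc|/(2πε₀r) = (2.327e-6)/(2π·8.85×10^-12·0.0338) = 1.24e6 N/C.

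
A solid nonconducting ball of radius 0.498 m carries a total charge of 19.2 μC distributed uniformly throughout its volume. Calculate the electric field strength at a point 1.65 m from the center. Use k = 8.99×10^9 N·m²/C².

E ≈ 6.34×10^4 N/C

Symmetry ⇒ E = E(r) r̂. Gaussian sphere of radius r = 1.65 m (r > R, so the entire charge is enclosed).
Q_enc = 19.2 μC = 1.92×10^-5 C.
By Gauss's law, ∮E·dA = E·4πr² = Q_enc/ε₀.
E = k|Q_enc|/r² = (8.99×10^9)(1.92×10^-5)/(1.65)² = 6.34e4 N/C.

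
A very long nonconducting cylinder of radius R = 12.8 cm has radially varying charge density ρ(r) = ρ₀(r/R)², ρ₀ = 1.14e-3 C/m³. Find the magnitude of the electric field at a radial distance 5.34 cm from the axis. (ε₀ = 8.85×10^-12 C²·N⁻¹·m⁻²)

Coaxial Gaussian cylinder, radius r = 5.34 cm, length L (r < R).
Integrating ρ over the cross-section to radius r: λ_enc = (2πρ₀/R²) ∫₀^r r'^3 dr' = 2πρ₀ r^4/(4·R²) = 8.887×10^-7 C/m.
Since E is radial and uniform over the curved surface, Φ = E·2πrL = Q_enc/ε₀ = λ_enc L/ε₀.
E = |λ_enc|/(2πε₀r) = (8.887×10^-7)/(2π·8.85×10^-12·0.0534) = 2.99e5 N/C.

|E| ≈ 2.99e5 N/C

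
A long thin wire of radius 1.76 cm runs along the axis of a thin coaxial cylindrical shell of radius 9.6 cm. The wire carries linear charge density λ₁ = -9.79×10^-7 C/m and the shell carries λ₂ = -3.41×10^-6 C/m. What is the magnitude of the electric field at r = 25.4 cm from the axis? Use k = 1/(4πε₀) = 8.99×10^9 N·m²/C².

E = 3.11×10^5 N/C

Coaxial Gaussian cylinder, radius r = 25.4 cm, length L (r > 9.6 cm, enclosing both).
λ_enc = λ₁ + λ₂ = (-9.79e-7) + (-3.41×10^-6) = -4.389×10^-6 C/m.
Applying ∮E·dA = Q_enc/ε₀ with the end caps contributing no flux:
E = 2k|λ_enc|/r = 2(8.99×10^9)(4.389×10^-6)/(0.254) = 3.11e5 N/C.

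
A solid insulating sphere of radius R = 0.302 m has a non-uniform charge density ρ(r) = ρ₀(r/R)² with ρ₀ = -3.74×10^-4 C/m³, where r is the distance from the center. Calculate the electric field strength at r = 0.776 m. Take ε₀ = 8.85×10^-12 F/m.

E = 3.87e5 N/C

Take a concentric spherical Gaussian surface of radius r = 0.776 m (r > R, all charge enclosed).
Q_enc = 4π ∫₀^R ρ₀(r'/R)^2 r'² dr' = 4πρ₀R³/5 = -2.589e-5 C.
By Gauss's law, ∮E·dA = E·4πr² = Q_enc/ε₀.
E = |Q_enc|/(4πε₀r²) = (2.589e-5)/(4π·8.85×10^-12·(0.776)²) = 3.87e5 N/C.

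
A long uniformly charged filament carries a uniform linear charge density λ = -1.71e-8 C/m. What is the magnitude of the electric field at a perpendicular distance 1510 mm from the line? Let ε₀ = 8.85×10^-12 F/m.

|E| = 204 N/C

Take a coaxial cylindrical Gaussian surface of radius r = 1510 mm and length L.
Q_enc = λL, so λ_enc = -1.71×10^-8 C/m.
Since E is radial and uniform over the curved surface, Φ = E·2πrL = Q_enc/ε₀ = λ_enc L/ε₀.
E = |λ_enc|/(2πε₀r) = (1.71×10^-8)/(2π·8.85×10^-12·1.51) = 204 N/C.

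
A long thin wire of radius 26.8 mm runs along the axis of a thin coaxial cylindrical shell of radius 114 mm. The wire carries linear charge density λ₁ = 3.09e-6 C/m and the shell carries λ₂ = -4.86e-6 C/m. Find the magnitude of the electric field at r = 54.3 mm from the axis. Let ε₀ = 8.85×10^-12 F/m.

E ≈ 1.02×10^6 N/C

Choose a coaxial cylinder of radius r = 54.3 mm (arbitrary length L) as the Gaussian surface (between the conductors, 26.8 mm < r < 114 mm).
Only the inner wire is enclosed; the outer shell contributes nothing inside itself. λ_enc = λ₁ = 3.09×10^-6 C/m.
Applying ∮E·dA = Q_enc/ε₀ with the end caps contributing no flux:
E = |λ_enc|/(2πε₀r) = (3.09×10^-6)/(2π·8.85×10^-12·0.0543) = 1.02×10^6 N/C.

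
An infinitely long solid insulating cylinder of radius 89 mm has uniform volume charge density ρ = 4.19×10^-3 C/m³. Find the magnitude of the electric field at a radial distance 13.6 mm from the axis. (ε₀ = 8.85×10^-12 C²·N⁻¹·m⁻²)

By cylindrical symmetry E is radial; use a coaxial Gaussian cylinder of radius 13.6 mm and length L (r < R).
Charge inside radius r per length L is ρ·πr²·L, so λ_enc = ρπr² = 2.435e-6 C/m.
Gauss's law: E·2πrL = λ_enc L/ε₀.
E = |λ_enc|/(2πε₀r) = (2.435e-6)/(2π·8.85×10^-12·0.0136) = 3.22×10^6 N/C.

|E| = 3.22×10^6 N/C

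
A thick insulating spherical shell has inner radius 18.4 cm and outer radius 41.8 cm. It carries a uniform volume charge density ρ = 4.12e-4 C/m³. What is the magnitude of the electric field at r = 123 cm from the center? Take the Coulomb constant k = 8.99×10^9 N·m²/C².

Take a concentric spherical Gaussian surface of radius r = 123 cm (r > 41.8 cm, enclosing the whole shell).
Q_enc = ρ·(4π/3)(b³ − a³) = (4.12e-4)·(4π/3)·((0.418)³ − (0.184)³) = 1.153×10^-4 C.
Applying ∮E·dA = Q_enc/ε₀ with Φ = E(4πr²):
E = k|Q_enc|/r² = (8.99×10^9)(1.153e-4)/(1.23)² = 6.85×10^5 N/C.

E = 6.85×10^5 N/C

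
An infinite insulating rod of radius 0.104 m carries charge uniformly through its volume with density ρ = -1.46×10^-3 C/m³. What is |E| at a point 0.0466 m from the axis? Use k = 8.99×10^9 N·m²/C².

Coaxial Gaussian cylinder, radius r = 0.0466 m, length L (r < R).
Charge inside radius r per length L is ρ·πr²·L, so λ_enc = ρπr² = -9.96×10^-6 C/m.
Applying ∮E·dA = Q_enc/ε₀ with the end caps contributing no flux:
E = 2k|λ_enc|/r = 2(8.99×10^9)(9.96e-6)/(0.0466) = 3.84e6 N/C.

|E| ≈ 3.84e6 N/C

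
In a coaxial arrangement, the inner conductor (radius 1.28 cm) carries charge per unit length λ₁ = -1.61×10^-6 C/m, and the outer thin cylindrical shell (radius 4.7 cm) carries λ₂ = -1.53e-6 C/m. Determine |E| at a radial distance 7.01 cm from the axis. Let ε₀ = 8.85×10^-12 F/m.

E ≈ 8.06×10^5 N/C

By cylindrical symmetry E is radial; use a coaxial Gaussian cylinder of radius 7.01 cm and length L (r > 4.7 cm, enclosing both).
λ_enc = λ₁ + λ₂ = (-1.61×10^-6) + (-1.53×10^-6) = -3.14×10^-6 C/m.
Applying ∮E·dA = Q_enc/ε₀ with the end caps contributing no flux:
E = |λ_enc|/(2πε₀r) = (3.14×10^-6)/(2π·8.85×10^-12·0.0701) = 8.06e5 N/C.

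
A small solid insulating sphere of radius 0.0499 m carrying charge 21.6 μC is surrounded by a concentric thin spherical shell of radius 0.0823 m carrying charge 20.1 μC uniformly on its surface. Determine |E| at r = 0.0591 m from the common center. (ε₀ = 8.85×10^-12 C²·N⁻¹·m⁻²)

|E| = 5.56×10^7 V/m

Use a concentric Gaussian sphere at r = 0.0591 m (between the bodies, 0.0499 m < r < 0.0823 m).
Only the inner charge is enclosed; the outer shell contributes nothing inside itself. Q_enc = 21.6 μC = 2.16×10^-5 C.
Gauss's law: E·4πr² = Q_enc/ε₀.
E = |Q_enc|/(4πε₀r²) = (2.16×10^-5)/(4π·8.85×10^-12·(0.0591)²) = 5.56×10^7 N/C.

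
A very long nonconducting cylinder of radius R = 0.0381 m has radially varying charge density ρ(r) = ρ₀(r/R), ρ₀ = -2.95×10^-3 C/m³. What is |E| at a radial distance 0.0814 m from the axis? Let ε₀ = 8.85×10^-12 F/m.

Coaxial Gaussian cylinder, radius r = 0.0814 m, length L (r > R, full charge per length enclosed).
λ_enc = 2π ∫₀^R ρ₀(r'/R)^1 r' dr' = 2πρ₀R²/3 = -8.969×10^-6 C/m.
Gauss's law: E·2πrL = λ_enc L/ε₀.
E = |λ_enc|/(2πε₀r) = (8.969e-6)/(2π·8.85×10^-12·0.0814) = 1.98×10^6 N/C.

1.98×10^6 N/C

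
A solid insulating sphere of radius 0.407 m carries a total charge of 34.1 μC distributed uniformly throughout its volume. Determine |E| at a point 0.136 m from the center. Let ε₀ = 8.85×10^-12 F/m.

Take a concentric spherical Gaussian surface of radius r = 0.136 m (r < R).
Only the charge within r is enclosed: Q_enc = Q·(r/R)³ = (34.1 μC)·(0.136 m/0.407 m)³ = 1.272×10^-6 C.
By Gauss's law, ∮E·dA = E·4πr² = Q_enc/ε₀.
E = |Q_enc|/(4πε₀r²) = (1.272×10^-6)/(4π·8.85×10^-12·(0.136)²) = 6.19×10^5 N/C.

|E| = 6.19e5 N/C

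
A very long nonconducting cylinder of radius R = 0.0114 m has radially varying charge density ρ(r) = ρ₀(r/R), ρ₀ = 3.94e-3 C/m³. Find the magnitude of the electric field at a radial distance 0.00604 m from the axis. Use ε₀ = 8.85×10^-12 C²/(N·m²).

Coaxial Gaussian cylinder, radius r = 0.00604 m, length L (r < R).
λ_enc = ∫₀^r ρ(r')·2πr' dr' = (2πρ₀/R)·r^3/3 = 1.595×10^-7 C/m.
By Gauss's law (flux through the curved wall only), E·2πrL = λ_enc L/ε₀.
E = |λ_enc|/(2πε₀r) = (1.595×10^-7)/(2π·8.85×10^-12·0.00604) = 4.75×10^5 N/C.

E = 4.75e5 N/C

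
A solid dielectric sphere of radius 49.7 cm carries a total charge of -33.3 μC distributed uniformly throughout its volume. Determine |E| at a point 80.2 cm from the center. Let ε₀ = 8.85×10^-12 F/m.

|E| = 4.66e5 V/m

Use a concentric Gaussian sphere at r = 80.2 cm (r > R, so the entire charge is enclosed).
Q_enc = -33.3 μC = -3.33e-5 C.
Gauss's law: E·4πr² = Q_enc/ε₀.
E = |Q_enc|/(4πε₀r²) = (3.33×10^-5)/(4π·8.85×10^-12·(0.802)²) = 4.66e5 N/C.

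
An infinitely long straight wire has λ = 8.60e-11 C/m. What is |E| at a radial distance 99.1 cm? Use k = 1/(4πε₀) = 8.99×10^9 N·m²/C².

Take a coaxial cylindrical Gaussian surface of radius r = 99.1 cm and length L.
Q_enc = λL, so λ_enc = 8.60×10^-11 C/m.
Since E is radial and uniform over the curved surface, Φ = E·2πrL = Q_enc/ε₀ = λ_enc L/ε₀.
E = 2k|λ_enc|/r = 2(8.99×10^9)(8.60e-11)/(0.991) = 1.56 N/C.

1.56 N/C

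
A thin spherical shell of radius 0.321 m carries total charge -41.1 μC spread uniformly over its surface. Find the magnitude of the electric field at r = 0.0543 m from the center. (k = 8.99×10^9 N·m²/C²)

|E| = 0 V/m

Symmetry ⇒ E = E(r) r̂. Gaussian sphere of radius r = 0.0543 m (inside the shell, r < 0.321 m).
All the charge is outside the Gaussian surface: Q_enc = 0, hence E = 0 everywhere inside the shell.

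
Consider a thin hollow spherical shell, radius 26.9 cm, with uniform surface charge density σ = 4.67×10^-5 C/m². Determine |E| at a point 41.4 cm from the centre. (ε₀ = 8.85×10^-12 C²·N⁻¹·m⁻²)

|E| = 2.23e6 V/m

Symmetry ⇒ E = E(r) r̂. Gaussian sphere of radius r = 41.4 cm (r > 26.9 cm).
The entire shell is enclosed: Q_enc = σ·4πR² = (4.67e-5)·4π·(0.269)² = 4.247×10^-5 C.
Gauss's law: E·4πr² = Q_enc/ε₀.
E = |Q_enc|/(4πε₀r²) = (4.247e-5)/(4π·8.85×10^-12·(0.414)²) = 2.23×10^6 N/C.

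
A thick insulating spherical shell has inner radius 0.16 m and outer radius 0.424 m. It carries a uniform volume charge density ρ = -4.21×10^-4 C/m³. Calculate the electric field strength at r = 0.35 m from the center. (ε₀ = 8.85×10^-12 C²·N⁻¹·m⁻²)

Use a concentric Gaussian sphere at r = 0.35 m (within the shell material, 0.16 m < r < 0.424 m).
Only the shell between 0.16 m and r is enclosed: Q_enc = ρ·(4π/3)(r³ − a³) = (-4.21e-4)·(4π/3)·((0.35)³ − (0.16)³) = -6.839e-5 C.
Applying ∮E·dA = Q_enc/ε₀ with Φ = E(4πr²):
E = |Q_enc|/(4πε₀r²) = (6.839×10^-5)/(4π·8.85×10^-12·(0.35)²) = 5.02×10^6 N/C.

5.02×10^6 N/C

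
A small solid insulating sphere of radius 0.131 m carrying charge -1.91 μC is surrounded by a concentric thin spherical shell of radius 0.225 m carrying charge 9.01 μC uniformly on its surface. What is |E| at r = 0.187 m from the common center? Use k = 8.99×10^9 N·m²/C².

|E| ≈ 4.91e5 V/m

Symmetry ⇒ E = E(r) r̂. Gaussian sphere of radius r = 0.187 m (between the bodies, 0.131 m < r < 0.225 m).
The shell at 0.225 m lies outside the Gaussian surface, so Q_enc = -1.91 μC = -1.91×10^-6 C.
Gauss's law: E·4πr² = Q_enc/ε₀.
E = k|Q_enc|/r² = (8.99×10^9)(1.91×10^-6)/(0.187)² = 4.91e5 N/C.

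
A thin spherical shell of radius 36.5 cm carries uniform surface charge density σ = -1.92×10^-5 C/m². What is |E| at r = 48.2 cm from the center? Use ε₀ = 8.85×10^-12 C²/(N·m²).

|E| ≈ 1.24e6 N/C

By spherical symmetry E is radial; choose a Gaussian sphere of radius r = 48.2 cm (r > 36.5 cm).
The entire shell is enclosed: Q_enc = σ·4πR² = (-1.92×10^-5)·4π·(0.365)² = -3.214×10^-5 C.
By Gauss's law, ∮E·dA = E·4πr² = Q_enc/ε₀.
E = |Q_enc|/(4πε₀r²) = (3.214×10^-5)/(4π·8.85×10^-12·(0.482)²) = 1.24×10^6 N/C.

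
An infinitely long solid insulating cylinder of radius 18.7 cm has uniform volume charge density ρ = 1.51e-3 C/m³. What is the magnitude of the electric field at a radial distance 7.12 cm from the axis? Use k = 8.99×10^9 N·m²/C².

Coaxial Gaussian cylinder, radius r = 7.12 cm, length L (r < R).
Charge inside radius r per length L is ρ·πr²·L, so λ_enc = ρπr² = 2.405×10^-5 C/m.
Since E is radial and uniform over the curved surface, Φ = E·2πrL = Q_enc/ε₀ = λ_enc L/ε₀.
E = 2k|λ_enc|/r = 2(8.99×10^9)(2.405×10^-5)/(0.0712) = 6.07×10^6 N/C.

|E| ≈ 6.07e6 N/C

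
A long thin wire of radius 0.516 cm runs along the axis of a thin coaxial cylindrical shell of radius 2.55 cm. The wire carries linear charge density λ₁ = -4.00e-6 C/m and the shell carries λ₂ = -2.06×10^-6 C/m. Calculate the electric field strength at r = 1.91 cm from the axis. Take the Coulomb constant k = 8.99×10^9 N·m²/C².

Choose a coaxial cylinder of radius r = 1.91 cm (arbitrary length L) as the Gaussian surface (between the conductors, 0.516 cm < r < 2.55 cm).
Only the inner wire is enclosed; the outer shell contributes nothing inside itself. λ_enc = λ₁ = -4.00e-6 C/m.
Applying ∮E·dA = Q_enc/ε₀ with the end caps contributing no flux:
E = 2k|λ_enc|/r = 2(8.99×10^9)(4.00×10^-6)/(0.0191) = 3.77×10^6 N/C.

E ≈ 3.77×10^6 N/C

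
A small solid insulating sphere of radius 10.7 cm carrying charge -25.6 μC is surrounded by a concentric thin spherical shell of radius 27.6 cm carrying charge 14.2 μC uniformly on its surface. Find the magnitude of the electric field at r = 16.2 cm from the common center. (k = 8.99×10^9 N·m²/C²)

E ≈ 8.77e6 N/C

Take a concentric spherical Gaussian surface of radius r = 16.2 cm (between the bodies, 10.7 cm < r < 27.6 cm).
Only the inner charge is enclosed; the outer shell contributes nothing inside itself. Q_enc = -25.6 μC = -2.56×10^-5 C.
Applying ∮E·dA = Q_enc/ε₀ with Φ = E(4πr²):
E = k|Q_enc|/r² = (8.99×10^9)(2.56×10^-5)/(0.162)² = 8.77e6 N/C.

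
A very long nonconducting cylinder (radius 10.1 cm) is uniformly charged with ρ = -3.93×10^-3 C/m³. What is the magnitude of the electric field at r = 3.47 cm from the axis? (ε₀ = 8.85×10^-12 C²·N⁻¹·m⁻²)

E ≈ 7.70×10^6 N/C

By cylindrical symmetry E is radial; use a coaxial Gaussian cylinder of radius 3.47 cm and length L (r < R).
Charge inside radius r per length L is ρ·πr²·L, so λ_enc = ρπr² = -1.487×10^-5 C/m.
By Gauss's law (flux through the curved wall only), E·2πrL = λ_enc L/ε₀.
E = |λ_enc|/(2πε₀r) = (1.487×10^-5)/(2π·8.85×10^-12·0.0347) = 7.70e6 N/C.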